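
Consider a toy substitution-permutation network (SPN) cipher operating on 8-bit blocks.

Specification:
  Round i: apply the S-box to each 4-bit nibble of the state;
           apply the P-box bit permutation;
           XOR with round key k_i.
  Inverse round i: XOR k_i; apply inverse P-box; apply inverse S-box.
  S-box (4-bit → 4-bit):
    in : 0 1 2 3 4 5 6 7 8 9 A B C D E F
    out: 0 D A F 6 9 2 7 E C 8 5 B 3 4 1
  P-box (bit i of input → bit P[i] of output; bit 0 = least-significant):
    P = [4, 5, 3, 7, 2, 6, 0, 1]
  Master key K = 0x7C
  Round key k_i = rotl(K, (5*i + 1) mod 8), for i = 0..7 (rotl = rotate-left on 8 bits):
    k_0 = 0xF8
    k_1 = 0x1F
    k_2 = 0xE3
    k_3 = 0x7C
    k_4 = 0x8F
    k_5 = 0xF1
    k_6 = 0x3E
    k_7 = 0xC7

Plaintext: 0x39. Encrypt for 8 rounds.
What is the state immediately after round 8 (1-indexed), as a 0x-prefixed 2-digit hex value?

s_0 = plaintext = 0x39
s_1 = Round(s_0, k_0) = 0x37
s_2 = Round(s_1, k_1) = 0x60
s_3 = Round(s_2, k_2) = 0xA3
s_4 = Round(s_3, k_3) = 0xC6
s_5 = Round(s_4, k_4) = 0xE9
s_6 = Round(s_5, k_5) = 0x78
s_7 = Round(s_6, k_6) = 0xD3
s_8 = Round(s_7, k_7) = 0x3B

0x3B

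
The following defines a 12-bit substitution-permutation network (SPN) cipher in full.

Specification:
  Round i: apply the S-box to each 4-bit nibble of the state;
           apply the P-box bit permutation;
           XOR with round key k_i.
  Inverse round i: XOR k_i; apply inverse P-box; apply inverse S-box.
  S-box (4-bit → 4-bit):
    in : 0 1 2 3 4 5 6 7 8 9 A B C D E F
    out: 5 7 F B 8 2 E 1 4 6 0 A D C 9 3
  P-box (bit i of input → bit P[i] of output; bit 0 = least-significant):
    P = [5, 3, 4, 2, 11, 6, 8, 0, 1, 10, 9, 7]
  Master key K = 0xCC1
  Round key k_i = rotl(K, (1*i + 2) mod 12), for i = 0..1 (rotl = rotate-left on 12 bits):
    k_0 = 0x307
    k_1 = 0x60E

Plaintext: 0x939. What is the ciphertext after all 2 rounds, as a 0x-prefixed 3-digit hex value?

s_0 = plaintext = 0x939
s_1 = Round(s_0, k_0) = 0xD5E
s_2 = Round(s_1, k_1) = 0x4EA

0x4EA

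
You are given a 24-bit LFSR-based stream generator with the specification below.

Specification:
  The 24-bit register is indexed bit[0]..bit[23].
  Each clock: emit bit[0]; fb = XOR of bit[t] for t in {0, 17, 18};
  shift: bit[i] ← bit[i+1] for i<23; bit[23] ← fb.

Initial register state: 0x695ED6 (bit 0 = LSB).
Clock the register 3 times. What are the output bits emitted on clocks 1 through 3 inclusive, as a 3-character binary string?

011

reg_0 = 0x695ED6
clock 1: out=0, reg = 0x34AF6B
clock 2: out=1, reg = 0x1A57B5
clock 3: out=1, reg = 0x0D2BDA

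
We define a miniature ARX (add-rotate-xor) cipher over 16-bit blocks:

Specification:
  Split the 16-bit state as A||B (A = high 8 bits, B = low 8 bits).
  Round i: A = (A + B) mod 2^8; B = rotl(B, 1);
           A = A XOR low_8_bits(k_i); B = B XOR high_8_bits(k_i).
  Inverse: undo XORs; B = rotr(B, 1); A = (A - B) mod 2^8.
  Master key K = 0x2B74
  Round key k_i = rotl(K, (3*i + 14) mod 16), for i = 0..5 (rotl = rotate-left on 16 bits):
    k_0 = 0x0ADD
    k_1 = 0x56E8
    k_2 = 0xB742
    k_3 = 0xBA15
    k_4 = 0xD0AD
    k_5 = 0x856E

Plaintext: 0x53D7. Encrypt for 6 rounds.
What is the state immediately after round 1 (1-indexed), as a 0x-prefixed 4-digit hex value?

0xF7A5

s_0 = plaintext = 0x53D7
s_1 = Round(s_0, k_0) = 0xF7A5
s_2 = Round(s_1, k_1) = 0x741D
s_3 = Round(s_2, k_2) = 0xD38D
s_4 = Round(s_3, k_3) = 0x75A1
s_5 = Round(s_4, k_4) = 0xBB93
s_6 = Round(s_5, k_5) = 0x20A2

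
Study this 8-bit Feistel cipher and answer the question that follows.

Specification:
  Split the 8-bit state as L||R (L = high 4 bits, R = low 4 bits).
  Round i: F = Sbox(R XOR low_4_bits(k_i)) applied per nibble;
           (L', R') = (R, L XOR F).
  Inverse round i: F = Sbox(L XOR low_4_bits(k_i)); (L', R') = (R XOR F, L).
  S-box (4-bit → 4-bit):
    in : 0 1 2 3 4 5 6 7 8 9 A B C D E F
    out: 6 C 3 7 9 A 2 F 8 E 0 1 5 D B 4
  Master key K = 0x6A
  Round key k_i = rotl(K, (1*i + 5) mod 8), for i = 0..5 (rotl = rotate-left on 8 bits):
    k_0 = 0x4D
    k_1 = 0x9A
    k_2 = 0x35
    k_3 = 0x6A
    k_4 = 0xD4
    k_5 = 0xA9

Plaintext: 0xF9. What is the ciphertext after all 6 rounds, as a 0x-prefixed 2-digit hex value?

0x99

s_0 = plaintext = 0xF9
s_1 = Round(s_0, k_0) = 0x96
s_2 = Round(s_1, k_1) = 0x6C
s_3 = Round(s_2, k_2) = 0xC8
s_4 = Round(s_3, k_3) = 0x8F
s_5 = Round(s_4, k_4) = 0xF9
s_6 = Round(s_5, k_5) = 0x99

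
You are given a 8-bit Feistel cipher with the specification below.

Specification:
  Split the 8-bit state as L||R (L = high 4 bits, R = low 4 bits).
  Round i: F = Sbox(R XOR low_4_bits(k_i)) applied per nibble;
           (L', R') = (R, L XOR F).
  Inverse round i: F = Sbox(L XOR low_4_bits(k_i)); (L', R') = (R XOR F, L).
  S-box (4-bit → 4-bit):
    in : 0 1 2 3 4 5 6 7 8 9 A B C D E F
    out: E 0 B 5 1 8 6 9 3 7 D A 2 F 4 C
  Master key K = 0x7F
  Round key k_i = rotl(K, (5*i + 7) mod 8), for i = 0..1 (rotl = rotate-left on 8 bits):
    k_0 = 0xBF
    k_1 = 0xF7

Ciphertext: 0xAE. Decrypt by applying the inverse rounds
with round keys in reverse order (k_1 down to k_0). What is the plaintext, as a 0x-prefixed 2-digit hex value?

s_0 = ciphertext = 0xAE
s_1 = InvRound(s_0, k_1) = 0x1A
s_2 = InvRound(s_1, k_0) = 0xE1

0xE1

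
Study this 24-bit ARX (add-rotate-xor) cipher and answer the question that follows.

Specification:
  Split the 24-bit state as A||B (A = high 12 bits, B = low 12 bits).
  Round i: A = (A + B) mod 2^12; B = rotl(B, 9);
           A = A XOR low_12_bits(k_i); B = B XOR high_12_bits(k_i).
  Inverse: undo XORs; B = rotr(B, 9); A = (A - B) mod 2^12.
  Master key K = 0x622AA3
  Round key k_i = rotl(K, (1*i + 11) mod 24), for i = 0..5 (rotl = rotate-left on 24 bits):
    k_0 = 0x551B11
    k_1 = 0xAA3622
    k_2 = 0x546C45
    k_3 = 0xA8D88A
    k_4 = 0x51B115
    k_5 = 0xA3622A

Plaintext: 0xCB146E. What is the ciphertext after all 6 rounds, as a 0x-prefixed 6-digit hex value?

0x526655

s_0 = plaintext = 0xCB146E
s_1 = Round(s_0, k_0) = 0xA0E9DC
s_2 = Round(s_1, k_1) = 0x5C8398
s_3 = Round(s_2, k_2) = 0x525535
s_4 = Round(s_3, k_3) = 0x2D002B
s_5 = Round(s_4, k_4) = 0x3EE31E
s_6 = Round(s_5, k_5) = 0x526655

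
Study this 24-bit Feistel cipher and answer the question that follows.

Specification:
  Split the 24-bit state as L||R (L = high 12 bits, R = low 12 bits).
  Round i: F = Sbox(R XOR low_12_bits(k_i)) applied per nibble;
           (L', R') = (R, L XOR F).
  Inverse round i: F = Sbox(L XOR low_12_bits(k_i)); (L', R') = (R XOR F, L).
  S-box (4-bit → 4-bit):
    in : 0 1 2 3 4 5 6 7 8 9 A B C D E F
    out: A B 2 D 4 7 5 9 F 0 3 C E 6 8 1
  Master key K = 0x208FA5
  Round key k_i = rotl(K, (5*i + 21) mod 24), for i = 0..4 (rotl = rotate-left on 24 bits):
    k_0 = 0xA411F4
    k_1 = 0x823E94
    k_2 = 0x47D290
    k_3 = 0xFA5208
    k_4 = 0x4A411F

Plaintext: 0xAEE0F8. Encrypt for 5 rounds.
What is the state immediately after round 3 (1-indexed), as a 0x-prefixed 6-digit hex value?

0x19CCEE

s_0 = plaintext = 0xAEE0F8
s_1 = Round(s_0, k_0) = 0x0F8140
s_2 = Round(s_1, k_1) = 0x14019C
s_3 = Round(s_2, k_2) = 0x19CCEE
s_4 = Round(s_3, k_3) = 0xCEE919
s_5 = Round(s_4, k_4) = 0x91934B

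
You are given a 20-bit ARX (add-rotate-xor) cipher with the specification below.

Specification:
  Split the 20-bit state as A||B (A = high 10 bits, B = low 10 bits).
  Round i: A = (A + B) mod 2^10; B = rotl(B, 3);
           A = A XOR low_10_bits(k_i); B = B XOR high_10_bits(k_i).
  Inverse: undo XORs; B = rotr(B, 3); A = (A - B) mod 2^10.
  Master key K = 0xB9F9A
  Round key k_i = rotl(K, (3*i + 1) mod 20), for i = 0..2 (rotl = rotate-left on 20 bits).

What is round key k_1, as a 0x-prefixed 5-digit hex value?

0x9F9AB

K = 0xB9F9A
k_0 = rotl(K, (3*0+1) mod 20) = rotl(K, 1) = 0x73F35
k_1 = rotl(K, (3*1+1) mod 20) = rotl(K, 4) = 0x9F9AB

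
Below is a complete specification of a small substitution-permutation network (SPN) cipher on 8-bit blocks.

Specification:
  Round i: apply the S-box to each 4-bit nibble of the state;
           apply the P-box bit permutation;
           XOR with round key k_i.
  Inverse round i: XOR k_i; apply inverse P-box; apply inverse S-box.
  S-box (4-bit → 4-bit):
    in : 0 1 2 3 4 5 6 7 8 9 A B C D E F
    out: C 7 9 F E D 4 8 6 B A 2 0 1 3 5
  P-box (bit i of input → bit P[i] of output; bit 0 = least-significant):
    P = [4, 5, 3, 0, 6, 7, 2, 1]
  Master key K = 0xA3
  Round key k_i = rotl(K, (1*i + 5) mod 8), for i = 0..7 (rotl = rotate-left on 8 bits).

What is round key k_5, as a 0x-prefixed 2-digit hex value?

0x8E

K = 0xA3
k_0 = rotl(K, (1*0+5) mod 8) = rotl(K, 5) = 0x74
k_1 = rotl(K, (1*1+5) mod 8) = rotl(K, 6) = 0xE8
k_2 = rotl(K, (1*2+5) mod 8) = rotl(K, 7) = 0xD1
k_3 = rotl(K, (1*3+5) mod 8) = rotl(K, 0) = 0xA3
k_4 = rotl(K, (1*4+5) mod 8) = rotl(K, 1) = 0x47
k_5 = rotl(K, (1*5+5) mod 8) = rotl(K, 2) = 0x8E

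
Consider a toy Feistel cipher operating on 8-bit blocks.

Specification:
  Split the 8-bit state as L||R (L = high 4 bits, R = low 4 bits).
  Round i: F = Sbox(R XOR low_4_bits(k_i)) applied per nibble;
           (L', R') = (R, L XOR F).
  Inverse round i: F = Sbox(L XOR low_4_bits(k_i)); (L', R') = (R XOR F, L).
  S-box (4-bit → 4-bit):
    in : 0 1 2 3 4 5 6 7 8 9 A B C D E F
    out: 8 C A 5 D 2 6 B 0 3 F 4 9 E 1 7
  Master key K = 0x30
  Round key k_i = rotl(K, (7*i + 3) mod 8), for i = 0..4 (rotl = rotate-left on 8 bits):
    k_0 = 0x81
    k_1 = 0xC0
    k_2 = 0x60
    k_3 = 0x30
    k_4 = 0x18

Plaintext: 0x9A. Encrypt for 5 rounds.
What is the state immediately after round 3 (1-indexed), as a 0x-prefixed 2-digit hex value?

s_0 = plaintext = 0x9A
s_1 = Round(s_0, k_0) = 0xAD
s_2 = Round(s_1, k_1) = 0xD4
s_3 = Round(s_2, k_2) = 0x40
s_4 = Round(s_3, k_3) = 0x0C
s_5 = Round(s_4, k_4) = 0xCD

0x40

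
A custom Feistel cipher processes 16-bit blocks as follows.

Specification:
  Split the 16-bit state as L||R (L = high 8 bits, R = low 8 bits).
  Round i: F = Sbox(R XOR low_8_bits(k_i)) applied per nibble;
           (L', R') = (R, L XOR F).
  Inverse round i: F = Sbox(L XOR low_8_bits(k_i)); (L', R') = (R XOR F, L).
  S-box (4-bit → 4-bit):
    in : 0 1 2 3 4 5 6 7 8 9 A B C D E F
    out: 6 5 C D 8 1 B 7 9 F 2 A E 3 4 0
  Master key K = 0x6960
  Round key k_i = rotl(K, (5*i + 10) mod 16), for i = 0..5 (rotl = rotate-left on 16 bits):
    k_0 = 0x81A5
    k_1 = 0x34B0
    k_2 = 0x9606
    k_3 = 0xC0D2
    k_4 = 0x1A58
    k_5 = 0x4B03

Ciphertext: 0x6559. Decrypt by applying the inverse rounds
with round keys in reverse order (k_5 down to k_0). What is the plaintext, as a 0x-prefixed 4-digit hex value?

s_0 = ciphertext = 0x6559
s_1 = InvRound(s_0, k_5) = 0xE265
s_2 = InvRound(s_1, k_4) = 0xC7E2
s_3 = InvRound(s_2, k_3) = 0xB3C7
s_4 = InvRound(s_3, k_2) = 0x66B3
s_5 = InvRound(s_4, k_1) = 0x8866
s_6 = InvRound(s_5, k_0) = 0xA588

0xA588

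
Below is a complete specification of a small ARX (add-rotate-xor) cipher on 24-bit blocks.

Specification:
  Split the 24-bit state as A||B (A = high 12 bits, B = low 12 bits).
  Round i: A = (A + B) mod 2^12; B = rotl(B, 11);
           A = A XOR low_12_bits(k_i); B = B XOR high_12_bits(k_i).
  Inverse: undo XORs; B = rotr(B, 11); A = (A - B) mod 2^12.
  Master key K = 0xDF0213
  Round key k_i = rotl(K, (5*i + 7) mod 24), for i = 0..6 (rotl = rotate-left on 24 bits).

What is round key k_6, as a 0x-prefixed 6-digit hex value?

0x427BE0

K = 0xDF0213
k_0 = rotl(K, (5*0+7) mod 24) = rotl(K, 7) = 0x8109EF
k_1 = rotl(K, (5*1+7) mod 24) = rotl(K, 12) = 0x213DF0
k_2 = rotl(K, (5*2+7) mod 24) = rotl(K, 17) = 0x27BE04
k_3 = rotl(K, (5*3+7) mod 24) = rotl(K, 22) = 0xF7C084
k_4 = rotl(K, (5*4+7) mod 24) = rotl(K, 3) = 0xF8109E
k_5 = rotl(K, (5*5+7) mod 24) = rotl(K, 8) = 0x0213DF
k_6 = rotl(K, (5*6+7) mod 24) = rotl(K, 13) = 0x427BE0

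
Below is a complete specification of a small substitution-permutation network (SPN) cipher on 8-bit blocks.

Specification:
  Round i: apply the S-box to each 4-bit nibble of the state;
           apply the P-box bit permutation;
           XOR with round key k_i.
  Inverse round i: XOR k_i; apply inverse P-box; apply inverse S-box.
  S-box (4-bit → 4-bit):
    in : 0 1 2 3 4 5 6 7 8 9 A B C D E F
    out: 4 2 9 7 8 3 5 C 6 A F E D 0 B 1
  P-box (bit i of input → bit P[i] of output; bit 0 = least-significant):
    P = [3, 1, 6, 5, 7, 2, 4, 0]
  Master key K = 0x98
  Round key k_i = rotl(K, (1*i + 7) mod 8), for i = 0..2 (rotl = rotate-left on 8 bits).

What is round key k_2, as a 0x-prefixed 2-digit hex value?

0x31

K = 0x98
k_0 = rotl(K, (1*0+7) mod 8) = rotl(K, 7) = 0x4C
k_1 = rotl(K, (1*1+7) mod 8) = rotl(K, 0) = 0x98
k_2 = rotl(K, (1*2+7) mod 8) = rotl(K, 1) = 0x31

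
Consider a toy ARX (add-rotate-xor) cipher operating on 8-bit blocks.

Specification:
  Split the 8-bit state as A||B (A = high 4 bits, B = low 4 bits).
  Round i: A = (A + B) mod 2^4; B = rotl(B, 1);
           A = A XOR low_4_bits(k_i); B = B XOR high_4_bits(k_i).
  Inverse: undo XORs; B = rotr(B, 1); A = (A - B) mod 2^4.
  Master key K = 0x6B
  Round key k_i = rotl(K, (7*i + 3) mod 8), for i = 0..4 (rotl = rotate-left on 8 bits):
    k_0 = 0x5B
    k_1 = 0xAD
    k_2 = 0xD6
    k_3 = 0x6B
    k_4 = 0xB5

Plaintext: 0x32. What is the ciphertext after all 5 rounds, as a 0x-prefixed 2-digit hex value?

0x74

s_0 = plaintext = 0x32
s_1 = Round(s_0, k_0) = 0xE1
s_2 = Round(s_1, k_1) = 0x28
s_3 = Round(s_2, k_2) = 0xCC
s_4 = Round(s_3, k_3) = 0x3F
s_5 = Round(s_4, k_4) = 0x74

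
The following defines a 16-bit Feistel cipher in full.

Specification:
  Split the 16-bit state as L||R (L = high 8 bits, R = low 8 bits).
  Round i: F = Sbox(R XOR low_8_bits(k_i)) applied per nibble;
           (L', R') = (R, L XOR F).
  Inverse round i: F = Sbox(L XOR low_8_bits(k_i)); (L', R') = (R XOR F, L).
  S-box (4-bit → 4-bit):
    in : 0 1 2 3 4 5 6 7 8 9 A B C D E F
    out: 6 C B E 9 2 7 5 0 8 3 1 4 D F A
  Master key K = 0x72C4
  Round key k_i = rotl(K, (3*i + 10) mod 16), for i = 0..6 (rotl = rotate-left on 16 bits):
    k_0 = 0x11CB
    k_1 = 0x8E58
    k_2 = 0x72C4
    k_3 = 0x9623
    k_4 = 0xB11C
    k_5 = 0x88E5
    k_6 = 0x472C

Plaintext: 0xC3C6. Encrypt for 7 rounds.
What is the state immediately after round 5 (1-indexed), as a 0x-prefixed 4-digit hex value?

0x7BE9

s_0 = plaintext = 0xC3C6
s_1 = Round(s_0, k_0) = 0xC6AE
s_2 = Round(s_1, k_1) = 0xAE61
s_3 = Round(s_2, k_2) = 0x619C
s_4 = Round(s_3, k_3) = 0x9C7B
s_5 = Round(s_4, k_4) = 0x7BE9
s_6 = Round(s_5, k_5) = 0xE91F
s_7 = Round(s_6, k_6) = 0x1F07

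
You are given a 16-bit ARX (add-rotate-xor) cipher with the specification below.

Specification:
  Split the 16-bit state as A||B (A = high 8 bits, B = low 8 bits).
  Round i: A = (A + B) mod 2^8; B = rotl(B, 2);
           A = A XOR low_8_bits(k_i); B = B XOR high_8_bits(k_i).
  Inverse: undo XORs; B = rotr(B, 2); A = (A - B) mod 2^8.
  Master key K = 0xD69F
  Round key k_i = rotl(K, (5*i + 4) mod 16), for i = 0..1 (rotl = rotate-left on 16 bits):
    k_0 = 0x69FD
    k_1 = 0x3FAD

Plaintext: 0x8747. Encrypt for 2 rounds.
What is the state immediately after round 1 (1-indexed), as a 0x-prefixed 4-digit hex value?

0x3374

s_0 = plaintext = 0x8747
s_1 = Round(s_0, k_0) = 0x3374
s_2 = Round(s_1, k_1) = 0x0AEE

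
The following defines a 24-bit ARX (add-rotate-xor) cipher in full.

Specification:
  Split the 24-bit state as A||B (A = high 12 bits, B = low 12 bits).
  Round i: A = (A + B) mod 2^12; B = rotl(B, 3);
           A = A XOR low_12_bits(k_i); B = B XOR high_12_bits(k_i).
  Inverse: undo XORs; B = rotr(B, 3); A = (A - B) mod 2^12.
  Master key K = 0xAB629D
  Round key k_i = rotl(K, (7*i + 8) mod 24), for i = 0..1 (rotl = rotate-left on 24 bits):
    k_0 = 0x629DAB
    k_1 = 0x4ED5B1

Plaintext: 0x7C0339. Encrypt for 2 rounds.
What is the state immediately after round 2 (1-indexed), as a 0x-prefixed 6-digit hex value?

0x283BEA

s_0 = plaintext = 0x7C0339
s_1 = Round(s_0, k_0) = 0x752FE0
s_2 = Round(s_1, k_1) = 0x283BEA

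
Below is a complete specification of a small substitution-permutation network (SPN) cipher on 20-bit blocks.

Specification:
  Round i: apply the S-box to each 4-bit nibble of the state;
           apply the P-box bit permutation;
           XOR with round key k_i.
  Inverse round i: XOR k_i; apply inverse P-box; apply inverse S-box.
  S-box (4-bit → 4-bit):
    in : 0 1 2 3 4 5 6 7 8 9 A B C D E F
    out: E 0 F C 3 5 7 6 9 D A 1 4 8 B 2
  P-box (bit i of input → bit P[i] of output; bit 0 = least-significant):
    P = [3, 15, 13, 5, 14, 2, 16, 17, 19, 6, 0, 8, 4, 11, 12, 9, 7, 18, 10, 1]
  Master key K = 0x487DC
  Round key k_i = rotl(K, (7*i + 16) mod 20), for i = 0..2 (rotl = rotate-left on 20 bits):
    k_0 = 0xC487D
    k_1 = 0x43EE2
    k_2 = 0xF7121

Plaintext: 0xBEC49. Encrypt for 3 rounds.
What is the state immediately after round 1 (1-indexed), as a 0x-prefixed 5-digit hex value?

0xC22C0

s_0 = plaintext = 0xBEC49
s_1 = Round(s_0, k_0) = 0xC22C0
s_2 = Round(s_1, k_1) = 0xD8193
s_3 = Round(s_2, k_2) = 0xC1313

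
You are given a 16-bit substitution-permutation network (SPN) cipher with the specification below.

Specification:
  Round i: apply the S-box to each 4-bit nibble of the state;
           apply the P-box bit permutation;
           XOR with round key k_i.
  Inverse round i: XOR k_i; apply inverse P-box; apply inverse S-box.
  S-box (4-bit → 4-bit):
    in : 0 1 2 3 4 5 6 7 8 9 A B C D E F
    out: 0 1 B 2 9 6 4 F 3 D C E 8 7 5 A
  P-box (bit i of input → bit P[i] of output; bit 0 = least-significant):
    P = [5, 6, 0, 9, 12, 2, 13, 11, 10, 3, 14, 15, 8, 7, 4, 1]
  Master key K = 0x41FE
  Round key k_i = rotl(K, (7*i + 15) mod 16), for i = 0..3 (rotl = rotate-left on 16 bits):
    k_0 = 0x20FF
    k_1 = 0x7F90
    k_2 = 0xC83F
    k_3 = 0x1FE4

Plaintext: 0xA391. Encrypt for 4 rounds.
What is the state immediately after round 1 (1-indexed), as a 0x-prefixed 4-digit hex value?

0x18C5

s_0 = plaintext = 0xA391
s_1 = Round(s_0, k_0) = 0x18C5
s_2 = Round(s_1, k_1) = 0x72D9
s_3 = Round(s_2, k_2) = 0x7F80
s_4 = Round(s_3, k_3) = 0x8E7A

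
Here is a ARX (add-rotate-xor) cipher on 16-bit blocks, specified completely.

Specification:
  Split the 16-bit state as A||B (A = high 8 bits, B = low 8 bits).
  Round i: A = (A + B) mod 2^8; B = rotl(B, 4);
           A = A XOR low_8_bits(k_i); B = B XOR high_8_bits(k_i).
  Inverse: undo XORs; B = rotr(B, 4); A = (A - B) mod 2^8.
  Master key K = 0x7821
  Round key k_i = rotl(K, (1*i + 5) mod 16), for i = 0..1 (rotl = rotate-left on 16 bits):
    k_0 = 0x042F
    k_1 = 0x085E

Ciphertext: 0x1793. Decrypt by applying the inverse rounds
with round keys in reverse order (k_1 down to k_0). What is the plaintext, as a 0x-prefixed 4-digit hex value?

s_0 = ciphertext = 0x1793
s_1 = InvRound(s_0, k_1) = 0x90B9
s_2 = InvRound(s_1, k_0) = 0xE4DB

0xE4DB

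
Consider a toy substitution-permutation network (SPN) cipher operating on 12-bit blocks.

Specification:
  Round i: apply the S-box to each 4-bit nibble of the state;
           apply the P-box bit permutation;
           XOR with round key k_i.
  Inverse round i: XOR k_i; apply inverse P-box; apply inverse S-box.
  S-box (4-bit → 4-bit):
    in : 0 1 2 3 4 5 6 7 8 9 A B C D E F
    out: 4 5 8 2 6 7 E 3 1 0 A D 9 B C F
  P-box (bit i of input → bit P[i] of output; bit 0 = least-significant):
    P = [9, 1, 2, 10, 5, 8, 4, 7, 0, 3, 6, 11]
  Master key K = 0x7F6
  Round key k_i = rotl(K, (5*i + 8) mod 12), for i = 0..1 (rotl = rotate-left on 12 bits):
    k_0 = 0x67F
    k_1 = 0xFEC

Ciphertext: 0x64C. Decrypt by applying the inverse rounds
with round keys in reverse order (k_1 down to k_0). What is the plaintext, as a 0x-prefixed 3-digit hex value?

s_0 = ciphertext = 0x64C
s_1 = InvRound(s_0, k_1) = 0x2D9
s_2 = InvRound(s_1, k_0) = 0x9C6

0x9C6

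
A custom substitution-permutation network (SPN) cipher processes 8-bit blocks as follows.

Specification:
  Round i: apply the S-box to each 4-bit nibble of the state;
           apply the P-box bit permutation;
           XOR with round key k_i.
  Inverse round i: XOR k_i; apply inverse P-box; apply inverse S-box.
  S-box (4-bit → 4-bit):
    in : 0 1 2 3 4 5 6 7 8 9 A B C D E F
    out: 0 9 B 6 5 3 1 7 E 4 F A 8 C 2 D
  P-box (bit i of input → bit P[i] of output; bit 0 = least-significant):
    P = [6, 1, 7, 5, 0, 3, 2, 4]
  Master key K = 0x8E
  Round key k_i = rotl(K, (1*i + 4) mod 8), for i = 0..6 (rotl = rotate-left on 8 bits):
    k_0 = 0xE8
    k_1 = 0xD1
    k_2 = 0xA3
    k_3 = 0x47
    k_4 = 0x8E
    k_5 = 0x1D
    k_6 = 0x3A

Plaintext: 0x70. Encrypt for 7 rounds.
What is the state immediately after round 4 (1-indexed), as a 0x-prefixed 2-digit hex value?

0x19

s_0 = plaintext = 0x70
s_1 = Round(s_0, k_0) = 0xE5
s_2 = Round(s_1, k_1) = 0x9B
s_3 = Round(s_2, k_2) = 0x85
s_4 = Round(s_3, k_3) = 0x19
s_5 = Round(s_4, k_4) = 0x1F
s_6 = Round(s_5, k_5) = 0xEC
s_7 = Round(s_6, k_6) = 0x12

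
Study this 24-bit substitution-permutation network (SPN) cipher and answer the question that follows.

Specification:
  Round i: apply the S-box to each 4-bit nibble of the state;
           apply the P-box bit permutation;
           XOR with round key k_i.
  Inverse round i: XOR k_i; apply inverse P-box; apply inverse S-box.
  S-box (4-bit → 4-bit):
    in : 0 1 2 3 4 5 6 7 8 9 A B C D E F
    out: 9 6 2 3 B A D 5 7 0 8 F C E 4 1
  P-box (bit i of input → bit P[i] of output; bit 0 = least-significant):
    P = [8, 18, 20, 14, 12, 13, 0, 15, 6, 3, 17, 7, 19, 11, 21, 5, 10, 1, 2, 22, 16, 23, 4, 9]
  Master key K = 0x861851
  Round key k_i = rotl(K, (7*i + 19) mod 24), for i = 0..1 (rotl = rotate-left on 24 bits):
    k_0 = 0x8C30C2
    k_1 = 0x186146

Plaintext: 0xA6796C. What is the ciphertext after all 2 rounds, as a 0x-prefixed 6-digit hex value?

s_0 = plaintext = 0xA6796C
s_1 = Round(s_0, k_0) = 0xF4E6C7
s_2 = Round(s_1, k_1) = 0x6BE485

0x6BE485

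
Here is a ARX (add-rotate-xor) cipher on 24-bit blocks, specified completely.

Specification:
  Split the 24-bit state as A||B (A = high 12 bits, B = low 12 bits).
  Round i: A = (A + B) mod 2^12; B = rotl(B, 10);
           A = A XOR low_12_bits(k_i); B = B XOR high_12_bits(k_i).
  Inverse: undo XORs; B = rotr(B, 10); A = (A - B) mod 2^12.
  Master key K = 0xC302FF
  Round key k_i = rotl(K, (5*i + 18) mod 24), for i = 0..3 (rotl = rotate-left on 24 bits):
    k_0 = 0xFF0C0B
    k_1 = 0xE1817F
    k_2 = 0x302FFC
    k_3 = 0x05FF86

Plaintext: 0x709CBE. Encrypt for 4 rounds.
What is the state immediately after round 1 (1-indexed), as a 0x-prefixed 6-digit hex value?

s_0 = plaintext = 0x709CBE
s_1 = Round(s_0, k_0) = 0xFCC4DF
s_2 = Round(s_1, k_1) = 0x5D432F
s_3 = Round(s_2, k_2) = 0x6FFFC9
s_4 = Round(s_3, k_3) = 0x94E7AD

0xFCC4DF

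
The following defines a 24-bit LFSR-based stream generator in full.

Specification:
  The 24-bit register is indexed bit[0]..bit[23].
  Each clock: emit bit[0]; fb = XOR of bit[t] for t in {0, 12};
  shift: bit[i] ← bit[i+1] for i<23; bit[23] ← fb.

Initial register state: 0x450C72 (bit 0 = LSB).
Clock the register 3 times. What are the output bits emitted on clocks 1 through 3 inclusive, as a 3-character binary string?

reg_0 = 0x450C72
clock 1: out=0, reg = 0x228639
clock 2: out=1, reg = 0x91431C
clock 3: out=0, reg = 0x48A18E

010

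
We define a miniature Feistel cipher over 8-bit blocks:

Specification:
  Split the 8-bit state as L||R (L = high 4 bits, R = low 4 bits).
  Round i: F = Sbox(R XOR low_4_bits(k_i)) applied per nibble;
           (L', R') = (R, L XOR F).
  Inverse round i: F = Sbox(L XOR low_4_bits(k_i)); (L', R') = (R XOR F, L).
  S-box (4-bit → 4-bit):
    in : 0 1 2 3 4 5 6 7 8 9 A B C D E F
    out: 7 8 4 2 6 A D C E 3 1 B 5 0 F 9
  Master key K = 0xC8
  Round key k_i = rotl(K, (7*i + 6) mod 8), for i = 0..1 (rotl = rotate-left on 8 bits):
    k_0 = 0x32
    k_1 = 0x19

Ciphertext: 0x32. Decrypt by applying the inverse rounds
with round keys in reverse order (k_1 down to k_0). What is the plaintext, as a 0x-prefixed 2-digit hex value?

s_0 = ciphertext = 0x32
s_1 = InvRound(s_0, k_1) = 0x33
s_2 = InvRound(s_1, k_0) = 0xB3

0xB3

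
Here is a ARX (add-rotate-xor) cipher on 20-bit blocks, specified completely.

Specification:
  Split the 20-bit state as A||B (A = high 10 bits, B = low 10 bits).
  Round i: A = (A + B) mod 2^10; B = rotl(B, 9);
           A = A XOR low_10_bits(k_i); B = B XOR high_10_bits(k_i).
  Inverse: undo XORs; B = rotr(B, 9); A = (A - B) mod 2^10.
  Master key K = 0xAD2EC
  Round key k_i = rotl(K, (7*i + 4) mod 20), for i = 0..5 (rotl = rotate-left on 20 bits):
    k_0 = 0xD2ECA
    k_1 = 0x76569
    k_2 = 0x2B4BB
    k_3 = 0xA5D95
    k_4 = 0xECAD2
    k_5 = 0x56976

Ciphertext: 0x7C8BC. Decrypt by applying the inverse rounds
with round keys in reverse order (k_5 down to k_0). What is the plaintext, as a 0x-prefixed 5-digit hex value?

s_0 = ciphertext = 0x7C8BC
s_1 = InvRound(s_0, k_5) = 0x2E3CC
s_2 = InvRound(s_1, k_4) = 0x5B8FC
s_3 = InvRound(s_2, k_3) = 0x090D7
s_4 = InvRound(s_3, k_2) = 0xEACF4
s_5 = InvRound(s_4, k_1) = 0x1A25A
s_6 = InvRound(s_5, k_0) = 0x20222

0x20222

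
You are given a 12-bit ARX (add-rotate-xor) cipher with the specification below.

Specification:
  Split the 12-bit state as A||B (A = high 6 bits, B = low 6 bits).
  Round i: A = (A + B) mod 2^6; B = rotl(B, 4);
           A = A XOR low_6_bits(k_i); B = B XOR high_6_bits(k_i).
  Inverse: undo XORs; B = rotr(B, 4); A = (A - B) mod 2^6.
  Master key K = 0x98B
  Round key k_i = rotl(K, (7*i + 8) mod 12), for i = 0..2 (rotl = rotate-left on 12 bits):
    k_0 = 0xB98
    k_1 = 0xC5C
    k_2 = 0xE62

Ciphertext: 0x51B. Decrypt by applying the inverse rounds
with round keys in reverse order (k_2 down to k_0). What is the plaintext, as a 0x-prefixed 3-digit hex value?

s_0 = ciphertext = 0x51B
s_1 = InvRound(s_0, k_2) = 0xB0A
s_2 = InvRound(s_1, k_1) = 0x06F
s_3 = InvRound(s_2, k_0) = 0x544

0x544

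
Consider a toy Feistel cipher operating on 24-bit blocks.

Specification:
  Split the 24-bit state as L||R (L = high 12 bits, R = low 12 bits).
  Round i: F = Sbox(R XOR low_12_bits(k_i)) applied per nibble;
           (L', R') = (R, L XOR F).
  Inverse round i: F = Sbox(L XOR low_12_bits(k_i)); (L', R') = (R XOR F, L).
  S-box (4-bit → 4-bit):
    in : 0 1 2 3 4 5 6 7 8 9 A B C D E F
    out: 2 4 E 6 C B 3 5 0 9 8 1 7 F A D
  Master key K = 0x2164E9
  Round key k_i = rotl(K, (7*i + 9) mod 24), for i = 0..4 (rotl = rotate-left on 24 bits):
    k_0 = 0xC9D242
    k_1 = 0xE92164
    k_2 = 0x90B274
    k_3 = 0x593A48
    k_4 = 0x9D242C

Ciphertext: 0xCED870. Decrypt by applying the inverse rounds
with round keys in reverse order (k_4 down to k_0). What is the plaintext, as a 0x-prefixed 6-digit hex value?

s_0 = ciphertext = 0xCED870
s_1 = InvRound(s_0, k_4) = 0x804CED
s_2 = InvRound(s_1, k_3) = 0x22A804
s_3 = InvRound(s_2, k_2) = 0xABE22A
s_4 = InvRound(s_3, k_1) = 0x3D2ABE
s_5 = InvRound(s_4, k_0) = 0xE2C3D2

0xE2C3D2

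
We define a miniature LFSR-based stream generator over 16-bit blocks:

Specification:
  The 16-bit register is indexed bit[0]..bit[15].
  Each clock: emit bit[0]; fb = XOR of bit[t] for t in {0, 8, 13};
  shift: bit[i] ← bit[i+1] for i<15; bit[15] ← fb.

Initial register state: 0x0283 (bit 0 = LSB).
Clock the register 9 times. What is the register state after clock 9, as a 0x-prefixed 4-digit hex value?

reg_0 = 0x0283
clock 1: out=1, reg = 0x8141
clock 2: out=1, reg = 0x40A0
clock 3: out=0, reg = 0x2050
clock 4: out=0, reg = 0x9028
clock 5: out=0, reg = 0x4814
clock 6: out=0, reg = 0x240A
clock 7: out=0, reg = 0x9205
clock 8: out=1, reg = 0xC902
clock 9: out=0, reg = 0xE481

0xE481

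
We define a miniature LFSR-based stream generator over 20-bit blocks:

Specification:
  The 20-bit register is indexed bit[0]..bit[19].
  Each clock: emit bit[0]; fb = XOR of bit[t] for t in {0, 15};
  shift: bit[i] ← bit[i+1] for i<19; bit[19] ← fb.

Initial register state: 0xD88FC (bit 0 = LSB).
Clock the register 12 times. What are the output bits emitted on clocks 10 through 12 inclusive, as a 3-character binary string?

reg_0 = 0xD88FC
clock 1: out=0, reg = 0xEC47E
clock 2: out=0, reg = 0xF623F
clock 3: out=1, reg = 0xFB11F
clock 4: out=1, reg = 0x7D88F
clock 5: out=1, reg = 0x3EC47
clock 6: out=1, reg = 0x1F623
clock 7: out=1, reg = 0x0FB11
clock 8: out=1, reg = 0x07D88
clock 9: out=0, reg = 0x03EC4
clock 10: out=0, reg = 0x01F62
clock 11: out=0, reg = 0x00FB1
clock 12: out=1, reg = 0x807D8

001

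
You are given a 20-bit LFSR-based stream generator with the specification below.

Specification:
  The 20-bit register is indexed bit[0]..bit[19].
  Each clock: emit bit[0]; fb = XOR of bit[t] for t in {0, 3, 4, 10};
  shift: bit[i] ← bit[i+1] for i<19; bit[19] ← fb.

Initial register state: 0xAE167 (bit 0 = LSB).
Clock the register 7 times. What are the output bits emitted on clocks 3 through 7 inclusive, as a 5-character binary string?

10011

reg_0 = 0xAE167
clock 1: out=1, reg = 0xD70B3
clock 2: out=1, reg = 0x6B859
clock 3: out=1, reg = 0xB5C2C
clock 4: out=0, reg = 0x5AE16
clock 5: out=0, reg = 0x2D70B
clock 6: out=1, reg = 0x96B85
clock 7: out=1, reg = 0xCB5C2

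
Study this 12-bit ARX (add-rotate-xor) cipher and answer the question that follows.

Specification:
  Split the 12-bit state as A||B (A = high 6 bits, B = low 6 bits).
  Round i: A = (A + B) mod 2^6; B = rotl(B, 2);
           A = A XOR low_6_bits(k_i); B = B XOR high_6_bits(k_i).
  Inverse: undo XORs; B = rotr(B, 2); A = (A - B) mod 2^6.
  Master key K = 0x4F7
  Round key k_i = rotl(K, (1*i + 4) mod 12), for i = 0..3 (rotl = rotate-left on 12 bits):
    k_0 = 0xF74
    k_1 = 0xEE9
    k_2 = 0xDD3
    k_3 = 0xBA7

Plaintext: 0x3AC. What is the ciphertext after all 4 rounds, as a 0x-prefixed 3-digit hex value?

s_0 = plaintext = 0x3AC
s_1 = Round(s_0, k_0) = 0x38F
s_2 = Round(s_1, k_1) = 0xD07
s_3 = Round(s_2, k_2) = 0xA2B
s_4 = Round(s_3, k_3) = 0xD00

0xD00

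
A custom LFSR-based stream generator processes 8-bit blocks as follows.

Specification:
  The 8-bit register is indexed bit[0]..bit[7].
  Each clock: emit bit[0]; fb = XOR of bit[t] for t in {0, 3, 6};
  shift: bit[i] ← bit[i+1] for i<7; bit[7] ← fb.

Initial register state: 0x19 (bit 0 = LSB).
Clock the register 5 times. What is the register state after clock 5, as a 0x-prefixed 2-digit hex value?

reg_0 = 0x19
clock 1: out=1, reg = 0x0C
clock 2: out=0, reg = 0x86
clock 3: out=0, reg = 0x43
clock 4: out=1, reg = 0x21
clock 5: out=1, reg = 0x90

0x90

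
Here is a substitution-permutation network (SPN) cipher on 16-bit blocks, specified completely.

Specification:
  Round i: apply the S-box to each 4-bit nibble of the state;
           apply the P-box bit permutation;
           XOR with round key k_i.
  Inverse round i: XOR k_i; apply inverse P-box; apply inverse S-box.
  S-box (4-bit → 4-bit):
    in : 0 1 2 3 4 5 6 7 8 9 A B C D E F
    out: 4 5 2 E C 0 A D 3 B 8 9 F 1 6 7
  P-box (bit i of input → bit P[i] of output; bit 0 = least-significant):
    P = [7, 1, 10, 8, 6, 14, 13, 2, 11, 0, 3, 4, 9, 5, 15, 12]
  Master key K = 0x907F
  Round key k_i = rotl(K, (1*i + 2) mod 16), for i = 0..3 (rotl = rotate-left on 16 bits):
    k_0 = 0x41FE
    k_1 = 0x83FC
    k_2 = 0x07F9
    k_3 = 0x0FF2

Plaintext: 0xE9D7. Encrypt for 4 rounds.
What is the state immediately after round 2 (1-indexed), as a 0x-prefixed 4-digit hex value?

0x3D47

s_0 = plaintext = 0xE9D7
s_1 = Round(s_0, k_0) = 0xCC0F
s_2 = Round(s_1, k_1) = 0x3D47
s_3 = Round(s_2, k_2) = 0xBA5D
s_4 = Round(s_3, k_3) = 0x1D62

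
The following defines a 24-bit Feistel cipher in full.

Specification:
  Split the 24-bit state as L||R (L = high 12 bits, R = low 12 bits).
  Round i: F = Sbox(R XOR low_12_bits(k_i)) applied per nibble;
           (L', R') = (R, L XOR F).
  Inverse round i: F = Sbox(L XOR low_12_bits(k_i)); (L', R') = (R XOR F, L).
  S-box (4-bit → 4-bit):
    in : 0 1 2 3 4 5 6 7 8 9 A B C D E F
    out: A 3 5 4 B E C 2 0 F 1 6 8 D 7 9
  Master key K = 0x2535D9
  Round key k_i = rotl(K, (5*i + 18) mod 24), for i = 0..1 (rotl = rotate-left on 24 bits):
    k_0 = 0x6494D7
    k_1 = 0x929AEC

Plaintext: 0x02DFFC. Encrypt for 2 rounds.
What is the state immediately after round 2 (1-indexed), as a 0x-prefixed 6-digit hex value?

s_0 = plaintext = 0x02DFFC
s_1 = Round(s_0, k_0) = 0xFFC67B
s_2 = Round(s_1, k_1) = 0x67B70E

0x67B70E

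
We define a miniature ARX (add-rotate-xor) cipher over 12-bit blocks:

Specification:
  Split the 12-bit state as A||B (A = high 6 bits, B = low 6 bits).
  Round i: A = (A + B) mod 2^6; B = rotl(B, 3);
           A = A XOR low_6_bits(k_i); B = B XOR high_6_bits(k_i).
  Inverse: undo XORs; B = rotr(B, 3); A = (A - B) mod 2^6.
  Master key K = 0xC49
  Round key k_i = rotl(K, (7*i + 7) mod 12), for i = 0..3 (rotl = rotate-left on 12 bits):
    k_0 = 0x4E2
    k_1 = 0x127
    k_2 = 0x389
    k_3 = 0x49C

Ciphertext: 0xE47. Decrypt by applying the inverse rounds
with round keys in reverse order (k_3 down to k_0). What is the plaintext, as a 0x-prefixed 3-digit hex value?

s_0 = ciphertext = 0xE47
s_1 = InvRound(s_0, k_3) = 0xEEA
s_2 = InvRound(s_1, k_2) = 0x3A4
s_3 = InvRound(s_2, k_1) = 0x944
s_4 = InvRound(s_3, k_0) = 0x37A

0x37A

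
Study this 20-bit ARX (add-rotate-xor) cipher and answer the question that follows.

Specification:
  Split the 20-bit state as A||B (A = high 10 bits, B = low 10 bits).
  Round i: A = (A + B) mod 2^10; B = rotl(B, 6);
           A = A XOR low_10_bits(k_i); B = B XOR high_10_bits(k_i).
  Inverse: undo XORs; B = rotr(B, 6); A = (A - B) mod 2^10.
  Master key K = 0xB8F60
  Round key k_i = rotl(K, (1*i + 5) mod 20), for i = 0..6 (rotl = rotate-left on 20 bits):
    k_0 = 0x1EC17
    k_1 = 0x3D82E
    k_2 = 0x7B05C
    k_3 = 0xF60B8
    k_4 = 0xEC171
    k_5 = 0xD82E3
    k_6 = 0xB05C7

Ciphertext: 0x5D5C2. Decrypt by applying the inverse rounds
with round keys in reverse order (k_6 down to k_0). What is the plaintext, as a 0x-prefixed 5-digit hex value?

s_0 = ciphertext = 0x5D5C2
s_1 = InvRound(s_0, k_6) = 0x1D83C
s_2 = InvRound(s_1, k_5) = 0x321CD
s_3 = InvRound(s_2, k_4) = 0x783D9
s_4 = InvRound(s_3, k_3) = 0x52010
s_5 = InvRound(s_4, k_2) = 0x537C7
s_6 = InvRound(s_5, k_1) = 0x91F1C
s_7 = InvRound(s_6, k_0) = 0xF4E7D

0xF4E7D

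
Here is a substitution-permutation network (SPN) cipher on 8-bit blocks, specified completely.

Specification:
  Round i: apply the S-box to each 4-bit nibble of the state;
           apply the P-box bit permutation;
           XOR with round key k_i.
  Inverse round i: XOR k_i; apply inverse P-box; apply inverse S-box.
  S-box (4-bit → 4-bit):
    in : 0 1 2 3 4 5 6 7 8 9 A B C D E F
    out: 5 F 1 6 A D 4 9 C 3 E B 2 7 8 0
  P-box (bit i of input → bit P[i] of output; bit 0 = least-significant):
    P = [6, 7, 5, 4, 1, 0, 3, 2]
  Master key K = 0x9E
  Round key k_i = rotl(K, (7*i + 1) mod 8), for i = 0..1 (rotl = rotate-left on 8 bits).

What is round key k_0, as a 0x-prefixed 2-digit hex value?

K = 0x9E
k_0 = rotl(K, (7*0+1) mod 8) = rotl(K, 1) = 0x3D

0x3D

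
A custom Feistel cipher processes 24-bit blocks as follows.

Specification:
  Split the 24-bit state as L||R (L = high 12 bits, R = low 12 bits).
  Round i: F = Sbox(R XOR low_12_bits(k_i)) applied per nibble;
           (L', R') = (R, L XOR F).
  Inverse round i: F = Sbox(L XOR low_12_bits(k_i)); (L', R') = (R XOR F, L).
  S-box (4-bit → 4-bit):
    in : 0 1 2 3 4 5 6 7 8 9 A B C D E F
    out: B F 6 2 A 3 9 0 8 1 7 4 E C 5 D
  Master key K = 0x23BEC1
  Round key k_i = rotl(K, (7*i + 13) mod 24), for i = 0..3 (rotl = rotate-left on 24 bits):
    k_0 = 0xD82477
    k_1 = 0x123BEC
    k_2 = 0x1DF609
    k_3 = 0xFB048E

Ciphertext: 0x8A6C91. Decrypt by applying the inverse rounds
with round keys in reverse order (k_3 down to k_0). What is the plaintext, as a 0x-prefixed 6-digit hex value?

s_0 = ciphertext = 0x8A6C91
s_1 = InvRound(s_0, k_3) = 0x2F98A6
s_2 = InvRound(s_1, k_2) = 0x27D2F9
s_3 = InvRound(s_2, k_1) = 0x3E627D
s_4 = InvRound(s_3, k_0) = 0x2623E6

0x2623E6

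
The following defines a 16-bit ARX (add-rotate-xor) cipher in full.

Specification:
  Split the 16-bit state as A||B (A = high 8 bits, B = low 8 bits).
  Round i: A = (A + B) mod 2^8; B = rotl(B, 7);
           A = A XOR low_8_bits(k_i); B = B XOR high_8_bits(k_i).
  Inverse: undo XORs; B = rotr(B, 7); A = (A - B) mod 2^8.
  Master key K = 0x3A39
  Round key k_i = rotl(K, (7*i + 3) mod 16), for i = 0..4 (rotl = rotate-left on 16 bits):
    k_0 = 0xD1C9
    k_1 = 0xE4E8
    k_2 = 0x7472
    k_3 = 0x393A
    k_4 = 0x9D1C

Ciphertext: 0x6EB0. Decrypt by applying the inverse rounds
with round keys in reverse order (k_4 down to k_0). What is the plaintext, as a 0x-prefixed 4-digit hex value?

0x32A5

s_0 = ciphertext = 0x6EB0
s_1 = InvRound(s_0, k_4) = 0x185A
s_2 = InvRound(s_1, k_3) = 0x5CC6
s_3 = InvRound(s_2, k_2) = 0xC965
s_4 = InvRound(s_3, k_1) = 0x1E03
s_5 = InvRound(s_4, k_0) = 0x32A5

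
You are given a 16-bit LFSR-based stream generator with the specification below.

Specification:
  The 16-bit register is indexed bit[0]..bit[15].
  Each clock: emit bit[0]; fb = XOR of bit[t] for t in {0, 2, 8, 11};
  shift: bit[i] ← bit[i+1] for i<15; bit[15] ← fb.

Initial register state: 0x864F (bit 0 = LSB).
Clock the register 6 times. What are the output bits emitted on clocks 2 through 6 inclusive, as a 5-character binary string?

11100

reg_0 = 0x864F
clock 1: out=1, reg = 0x4327
clock 2: out=1, reg = 0xA193
clock 3: out=1, reg = 0x50C9
clock 4: out=1, reg = 0xA864
clock 5: out=0, reg = 0x5432
clock 6: out=0, reg = 0x2A19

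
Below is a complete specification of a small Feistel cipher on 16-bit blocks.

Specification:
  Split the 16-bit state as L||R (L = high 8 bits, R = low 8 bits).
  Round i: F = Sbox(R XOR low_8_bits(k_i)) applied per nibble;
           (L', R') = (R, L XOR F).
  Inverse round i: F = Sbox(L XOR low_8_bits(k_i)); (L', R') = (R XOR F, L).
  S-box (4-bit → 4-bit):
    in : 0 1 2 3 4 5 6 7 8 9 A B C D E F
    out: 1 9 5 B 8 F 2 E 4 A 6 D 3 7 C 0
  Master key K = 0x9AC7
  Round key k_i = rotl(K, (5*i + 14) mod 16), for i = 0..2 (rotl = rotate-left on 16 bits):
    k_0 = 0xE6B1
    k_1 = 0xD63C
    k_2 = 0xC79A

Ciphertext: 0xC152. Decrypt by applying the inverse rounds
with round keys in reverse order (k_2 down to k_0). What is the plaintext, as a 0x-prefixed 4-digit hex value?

s_0 = ciphertext = 0xC152
s_1 = InvRound(s_0, k_2) = 0xAFC1
s_2 = InvRound(s_1, k_1) = 0x6AAF
s_3 = InvRound(s_2, k_0) = 0xD26A

0xD26A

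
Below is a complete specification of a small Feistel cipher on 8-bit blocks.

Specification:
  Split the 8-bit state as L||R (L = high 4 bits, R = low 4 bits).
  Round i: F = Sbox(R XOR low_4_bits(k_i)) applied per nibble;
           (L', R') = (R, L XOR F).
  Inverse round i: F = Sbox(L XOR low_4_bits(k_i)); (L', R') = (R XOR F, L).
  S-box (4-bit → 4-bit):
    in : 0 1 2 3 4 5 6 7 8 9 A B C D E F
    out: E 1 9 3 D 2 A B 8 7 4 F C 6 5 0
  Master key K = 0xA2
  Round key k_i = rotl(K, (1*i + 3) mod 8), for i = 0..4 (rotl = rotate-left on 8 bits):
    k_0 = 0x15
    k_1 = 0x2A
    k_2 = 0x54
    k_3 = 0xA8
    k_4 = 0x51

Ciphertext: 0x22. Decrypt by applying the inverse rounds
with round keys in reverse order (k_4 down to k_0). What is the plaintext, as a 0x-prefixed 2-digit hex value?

s_0 = ciphertext = 0x22
s_1 = InvRound(s_0, k_4) = 0x12
s_2 = InvRound(s_1, k_3) = 0x51
s_3 = InvRound(s_2, k_2) = 0x05
s_4 = InvRound(s_3, k_1) = 0x10
s_5 = InvRound(s_4, k_0) = 0xD1

0xD1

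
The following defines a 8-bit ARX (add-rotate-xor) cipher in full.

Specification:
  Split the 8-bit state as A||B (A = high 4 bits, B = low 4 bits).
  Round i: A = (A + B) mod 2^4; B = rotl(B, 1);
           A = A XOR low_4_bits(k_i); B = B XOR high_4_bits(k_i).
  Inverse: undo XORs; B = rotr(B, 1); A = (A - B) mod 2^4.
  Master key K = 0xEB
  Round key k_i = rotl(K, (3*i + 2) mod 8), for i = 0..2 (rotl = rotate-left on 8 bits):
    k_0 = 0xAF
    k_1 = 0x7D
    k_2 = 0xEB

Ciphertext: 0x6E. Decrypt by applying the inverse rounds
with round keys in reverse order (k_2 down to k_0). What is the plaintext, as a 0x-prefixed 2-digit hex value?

0x28

s_0 = ciphertext = 0x6E
s_1 = InvRound(s_0, k_2) = 0xD0
s_2 = InvRound(s_1, k_1) = 0x5B
s_3 = InvRound(s_2, k_0) = 0x28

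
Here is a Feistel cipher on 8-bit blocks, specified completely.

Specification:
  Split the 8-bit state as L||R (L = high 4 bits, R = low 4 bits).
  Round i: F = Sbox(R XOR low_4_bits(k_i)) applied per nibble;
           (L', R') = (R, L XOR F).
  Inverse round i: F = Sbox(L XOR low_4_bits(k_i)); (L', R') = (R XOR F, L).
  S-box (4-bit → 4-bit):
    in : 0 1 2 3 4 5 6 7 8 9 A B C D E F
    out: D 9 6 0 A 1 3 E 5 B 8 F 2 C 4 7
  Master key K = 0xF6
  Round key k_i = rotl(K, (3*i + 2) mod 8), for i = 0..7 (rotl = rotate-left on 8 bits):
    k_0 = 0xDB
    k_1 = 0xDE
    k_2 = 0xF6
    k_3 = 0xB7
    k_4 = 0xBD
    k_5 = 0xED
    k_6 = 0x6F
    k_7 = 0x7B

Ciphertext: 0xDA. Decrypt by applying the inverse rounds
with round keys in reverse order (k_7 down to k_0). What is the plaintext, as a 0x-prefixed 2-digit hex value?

s_0 = ciphertext = 0xDA
s_1 = InvRound(s_0, k_7) = 0x9D
s_2 = InvRound(s_1, k_6) = 0xE9
s_3 = InvRound(s_2, k_5) = 0x9E
s_4 = InvRound(s_3, k_4) = 0x49
s_5 = InvRound(s_4, k_3) = 0x94
s_6 = InvRound(s_5, k_2) = 0x39
s_7 = InvRound(s_6, k_1) = 0x53
s_8 = InvRound(s_7, k_0) = 0x75

0x75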